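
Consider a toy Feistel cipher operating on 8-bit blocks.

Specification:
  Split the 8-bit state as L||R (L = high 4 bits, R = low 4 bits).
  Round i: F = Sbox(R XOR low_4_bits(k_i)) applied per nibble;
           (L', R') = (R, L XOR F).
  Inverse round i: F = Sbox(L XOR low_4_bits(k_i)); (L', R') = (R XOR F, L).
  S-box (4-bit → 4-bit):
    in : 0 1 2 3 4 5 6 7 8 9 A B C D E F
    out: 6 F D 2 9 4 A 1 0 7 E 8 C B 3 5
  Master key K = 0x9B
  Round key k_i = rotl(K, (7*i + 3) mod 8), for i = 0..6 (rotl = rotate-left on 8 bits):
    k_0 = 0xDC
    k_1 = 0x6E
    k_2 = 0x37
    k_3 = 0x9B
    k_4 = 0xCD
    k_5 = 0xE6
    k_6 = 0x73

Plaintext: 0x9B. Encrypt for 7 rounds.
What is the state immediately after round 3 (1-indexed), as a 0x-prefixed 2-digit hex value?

0x12

s_0 = plaintext = 0x9B
s_1 = Round(s_0, k_0) = 0xB8
s_2 = Round(s_1, k_1) = 0x81
s_3 = Round(s_2, k_2) = 0x12
s_4 = Round(s_3, k_3) = 0x26
s_5 = Round(s_4, k_4) = 0x6A
s_6 = Round(s_5, k_5) = 0xAA
s_7 = Round(s_6, k_6) = 0xAD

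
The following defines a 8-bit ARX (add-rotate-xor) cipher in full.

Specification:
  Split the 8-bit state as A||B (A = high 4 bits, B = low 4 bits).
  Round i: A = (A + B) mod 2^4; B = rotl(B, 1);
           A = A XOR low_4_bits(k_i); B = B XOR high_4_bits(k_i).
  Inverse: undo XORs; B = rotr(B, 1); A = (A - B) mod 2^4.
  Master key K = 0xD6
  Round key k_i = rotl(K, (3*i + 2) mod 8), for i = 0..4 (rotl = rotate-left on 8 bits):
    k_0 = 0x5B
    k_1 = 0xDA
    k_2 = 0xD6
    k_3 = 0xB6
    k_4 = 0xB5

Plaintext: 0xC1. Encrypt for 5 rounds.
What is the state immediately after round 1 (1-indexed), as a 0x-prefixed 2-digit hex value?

s_0 = plaintext = 0xC1
s_1 = Round(s_0, k_0) = 0x67
s_2 = Round(s_1, k_1) = 0x73
s_3 = Round(s_2, k_2) = 0xCB
s_4 = Round(s_3, k_3) = 0x1C
s_5 = Round(s_4, k_4) = 0x82

0x67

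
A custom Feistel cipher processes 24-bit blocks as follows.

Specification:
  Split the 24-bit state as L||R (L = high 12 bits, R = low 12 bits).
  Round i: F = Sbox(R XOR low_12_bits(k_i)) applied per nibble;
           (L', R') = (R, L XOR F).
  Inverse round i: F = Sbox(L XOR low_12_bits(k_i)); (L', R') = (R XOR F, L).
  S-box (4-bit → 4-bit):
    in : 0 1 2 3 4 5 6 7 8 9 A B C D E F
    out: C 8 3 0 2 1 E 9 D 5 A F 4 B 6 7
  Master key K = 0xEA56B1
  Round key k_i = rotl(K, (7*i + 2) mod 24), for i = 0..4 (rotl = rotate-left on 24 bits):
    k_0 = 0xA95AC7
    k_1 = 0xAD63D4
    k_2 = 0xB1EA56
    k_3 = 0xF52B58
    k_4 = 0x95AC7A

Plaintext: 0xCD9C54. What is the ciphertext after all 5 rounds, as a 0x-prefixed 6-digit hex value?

s_0 = plaintext = 0xCD9C54
s_1 = Round(s_0, k_0) = 0xC54289
s_2 = Round(s_1, k_1) = 0x28944F
s_3 = Round(s_2, k_2) = 0x44F40C
s_4 = Round(s_3, k_3) = 0x40C35D
s_5 = Round(s_4, k_4) = 0x35D335

0x35D335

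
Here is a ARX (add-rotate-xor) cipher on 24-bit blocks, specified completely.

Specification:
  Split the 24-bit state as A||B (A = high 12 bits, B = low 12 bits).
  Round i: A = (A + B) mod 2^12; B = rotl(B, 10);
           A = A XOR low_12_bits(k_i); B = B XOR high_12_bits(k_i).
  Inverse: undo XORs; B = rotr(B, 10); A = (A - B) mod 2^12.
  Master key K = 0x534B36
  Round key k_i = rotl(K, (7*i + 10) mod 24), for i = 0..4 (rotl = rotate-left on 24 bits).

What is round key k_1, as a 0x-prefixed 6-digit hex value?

K = 0x534B36
k_0 = rotl(K, (7*0+10) mod 24) = rotl(K, 10) = 0x2CD94D
k_1 = rotl(K, (7*1+10) mod 24) = rotl(K, 17) = 0x6CA696

0x6CA696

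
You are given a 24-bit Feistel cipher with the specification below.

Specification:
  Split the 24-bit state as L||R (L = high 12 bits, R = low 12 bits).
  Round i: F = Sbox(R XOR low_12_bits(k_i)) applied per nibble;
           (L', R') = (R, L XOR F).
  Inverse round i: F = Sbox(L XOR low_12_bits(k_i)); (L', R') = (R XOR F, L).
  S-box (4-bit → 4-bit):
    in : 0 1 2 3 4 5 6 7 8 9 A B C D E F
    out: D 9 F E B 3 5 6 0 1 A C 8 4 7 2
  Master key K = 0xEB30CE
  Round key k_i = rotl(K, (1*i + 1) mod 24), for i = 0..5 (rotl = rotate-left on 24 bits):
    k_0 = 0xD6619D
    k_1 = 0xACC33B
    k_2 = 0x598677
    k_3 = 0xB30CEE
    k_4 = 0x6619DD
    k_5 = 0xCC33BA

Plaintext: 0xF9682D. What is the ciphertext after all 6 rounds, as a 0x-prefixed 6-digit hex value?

0x7A37BF

s_0 = plaintext = 0xF9682D
s_1 = Round(s_0, k_0) = 0x82DE5B
s_2 = Round(s_1, k_1) = 0xE5BC70
s_3 = Round(s_2, k_2) = 0xC7048D
s_4 = Round(s_3, k_3) = 0x48DC2E
s_5 = Round(s_4, k_4) = 0xC2E7A3
s_6 = Round(s_5, k_5) = 0x7A37BF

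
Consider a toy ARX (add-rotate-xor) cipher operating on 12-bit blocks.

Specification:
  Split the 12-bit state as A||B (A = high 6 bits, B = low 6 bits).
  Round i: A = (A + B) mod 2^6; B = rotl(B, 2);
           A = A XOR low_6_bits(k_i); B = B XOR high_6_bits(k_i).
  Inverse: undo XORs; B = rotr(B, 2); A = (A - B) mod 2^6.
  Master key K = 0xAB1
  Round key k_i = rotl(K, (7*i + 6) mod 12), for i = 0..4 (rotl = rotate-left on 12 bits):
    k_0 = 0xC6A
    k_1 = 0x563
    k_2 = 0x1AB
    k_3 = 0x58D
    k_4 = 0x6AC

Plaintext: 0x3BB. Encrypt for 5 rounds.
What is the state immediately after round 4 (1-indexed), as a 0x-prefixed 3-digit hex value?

0x505

s_0 = plaintext = 0x3BB
s_1 = Round(s_0, k_0) = 0x8DE
s_2 = Round(s_1, k_1) = 0x8AC
s_3 = Round(s_2, k_2) = 0x974
s_4 = Round(s_3, k_3) = 0x505
s_5 = Round(s_4, k_4) = 0xD4E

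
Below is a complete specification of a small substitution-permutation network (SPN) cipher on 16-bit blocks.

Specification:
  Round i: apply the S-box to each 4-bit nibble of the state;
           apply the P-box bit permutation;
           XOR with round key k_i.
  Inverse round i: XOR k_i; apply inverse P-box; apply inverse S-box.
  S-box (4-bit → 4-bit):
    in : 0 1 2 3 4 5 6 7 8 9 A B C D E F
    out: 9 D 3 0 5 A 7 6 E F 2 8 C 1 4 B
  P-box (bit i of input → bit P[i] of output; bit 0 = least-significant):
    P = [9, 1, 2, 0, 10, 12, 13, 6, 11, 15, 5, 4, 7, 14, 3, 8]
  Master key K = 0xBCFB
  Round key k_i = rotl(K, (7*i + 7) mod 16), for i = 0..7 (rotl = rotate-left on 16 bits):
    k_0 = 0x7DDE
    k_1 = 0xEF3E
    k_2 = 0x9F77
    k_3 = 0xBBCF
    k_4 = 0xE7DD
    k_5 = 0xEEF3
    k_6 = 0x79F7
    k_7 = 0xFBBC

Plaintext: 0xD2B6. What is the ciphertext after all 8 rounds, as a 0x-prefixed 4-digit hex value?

0x493C

s_0 = plaintext = 0xD2B6
s_1 = Round(s_0, k_0) = 0xF718
s_2 = Round(s_1, k_1) = 0x0AD9
s_3 = Round(s_2, k_2) = 0x18F0
s_4 = Round(s_3, k_3) = 0x2C36
s_5 = Round(s_4, k_4) = 0xA56B
s_6 = Round(s_5, k_5) = 0x1AE2
s_7 = Round(s_6, k_6) = 0xDA7D
s_8 = Round(s_7, k_7) = 0x493C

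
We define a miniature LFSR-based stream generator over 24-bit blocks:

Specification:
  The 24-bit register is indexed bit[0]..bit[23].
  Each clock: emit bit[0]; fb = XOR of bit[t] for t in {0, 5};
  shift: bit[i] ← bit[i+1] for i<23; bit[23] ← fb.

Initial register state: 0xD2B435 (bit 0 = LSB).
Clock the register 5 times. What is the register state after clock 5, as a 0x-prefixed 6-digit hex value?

0xA695A1

reg_0 = 0xD2B435
clock 1: out=1, reg = 0x695A1A
clock 2: out=0, reg = 0x34AD0D
clock 3: out=1, reg = 0x9A5686
clock 4: out=0, reg = 0x4D2B43
clock 5: out=1, reg = 0xA695A1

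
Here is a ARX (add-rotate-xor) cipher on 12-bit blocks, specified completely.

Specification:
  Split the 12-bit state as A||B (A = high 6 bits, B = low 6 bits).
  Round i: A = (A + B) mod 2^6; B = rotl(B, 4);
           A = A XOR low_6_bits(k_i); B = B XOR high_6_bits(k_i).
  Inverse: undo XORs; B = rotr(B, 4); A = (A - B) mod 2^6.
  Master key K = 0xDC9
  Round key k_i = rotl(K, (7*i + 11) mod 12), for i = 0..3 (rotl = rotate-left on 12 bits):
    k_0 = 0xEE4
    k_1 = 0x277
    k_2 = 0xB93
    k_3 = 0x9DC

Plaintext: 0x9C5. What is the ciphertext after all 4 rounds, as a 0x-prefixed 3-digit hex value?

0x342

s_0 = plaintext = 0x9C5
s_1 = Round(s_0, k_0) = 0x22A
s_2 = Round(s_1, k_1) = 0x163
s_3 = Round(s_2, k_2) = 0xED6
s_4 = Round(s_3, k_3) = 0x342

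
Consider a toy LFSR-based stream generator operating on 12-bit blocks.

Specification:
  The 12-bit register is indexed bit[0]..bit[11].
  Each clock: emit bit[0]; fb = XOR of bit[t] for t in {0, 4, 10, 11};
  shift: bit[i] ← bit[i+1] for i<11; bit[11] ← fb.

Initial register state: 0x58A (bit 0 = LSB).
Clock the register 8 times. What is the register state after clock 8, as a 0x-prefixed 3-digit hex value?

reg_0 = 0x58A
clock 1: out=0, reg = 0xAC5
clock 2: out=1, reg = 0x562
clock 3: out=0, reg = 0xAB1
clock 4: out=1, reg = 0xD58
clock 5: out=0, reg = 0xEAC
clock 6: out=0, reg = 0x756
clock 7: out=0, reg = 0x3AB
clock 8: out=1, reg = 0x9D5

0x9D5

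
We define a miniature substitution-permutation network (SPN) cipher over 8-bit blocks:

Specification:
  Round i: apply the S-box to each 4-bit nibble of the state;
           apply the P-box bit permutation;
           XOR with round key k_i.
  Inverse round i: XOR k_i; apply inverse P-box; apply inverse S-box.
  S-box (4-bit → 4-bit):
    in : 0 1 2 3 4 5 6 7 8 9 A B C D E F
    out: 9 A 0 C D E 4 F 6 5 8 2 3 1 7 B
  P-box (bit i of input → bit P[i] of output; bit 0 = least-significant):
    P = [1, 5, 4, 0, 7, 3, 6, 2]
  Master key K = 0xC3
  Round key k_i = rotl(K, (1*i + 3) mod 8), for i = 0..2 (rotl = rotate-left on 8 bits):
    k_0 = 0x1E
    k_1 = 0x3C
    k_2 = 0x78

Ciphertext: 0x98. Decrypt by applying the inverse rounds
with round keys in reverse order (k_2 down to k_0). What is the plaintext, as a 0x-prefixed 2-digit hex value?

0x23

s_0 = ciphertext = 0x98
s_1 = InvRound(s_0, k_2) = 0x9B
s_2 = InvRound(s_1, k_1) = 0x0F
s_3 = InvRound(s_2, k_0) = 0x23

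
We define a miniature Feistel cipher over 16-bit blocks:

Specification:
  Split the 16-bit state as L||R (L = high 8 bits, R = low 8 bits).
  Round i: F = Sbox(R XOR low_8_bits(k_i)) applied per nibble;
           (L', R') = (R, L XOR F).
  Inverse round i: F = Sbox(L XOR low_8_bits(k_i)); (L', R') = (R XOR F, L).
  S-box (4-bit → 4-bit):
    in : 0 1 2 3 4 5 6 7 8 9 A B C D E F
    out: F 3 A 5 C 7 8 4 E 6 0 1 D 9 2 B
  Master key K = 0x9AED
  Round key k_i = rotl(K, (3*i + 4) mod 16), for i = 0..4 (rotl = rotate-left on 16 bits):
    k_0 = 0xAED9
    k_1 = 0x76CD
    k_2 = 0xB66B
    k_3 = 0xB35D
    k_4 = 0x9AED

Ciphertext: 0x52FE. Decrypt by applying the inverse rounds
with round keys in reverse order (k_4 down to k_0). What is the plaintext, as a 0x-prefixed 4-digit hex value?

s_0 = ciphertext = 0x52FE
s_1 = InvRound(s_0, k_4) = 0xE552
s_2 = InvRound(s_1, k_3) = 0x4CE5
s_3 = InvRound(s_2, k_2) = 0x414C
s_4 = InvRound(s_3, k_1) = 0xA141
s_5 = InvRound(s_4, k_0) = 0x0FA1

0x0FA1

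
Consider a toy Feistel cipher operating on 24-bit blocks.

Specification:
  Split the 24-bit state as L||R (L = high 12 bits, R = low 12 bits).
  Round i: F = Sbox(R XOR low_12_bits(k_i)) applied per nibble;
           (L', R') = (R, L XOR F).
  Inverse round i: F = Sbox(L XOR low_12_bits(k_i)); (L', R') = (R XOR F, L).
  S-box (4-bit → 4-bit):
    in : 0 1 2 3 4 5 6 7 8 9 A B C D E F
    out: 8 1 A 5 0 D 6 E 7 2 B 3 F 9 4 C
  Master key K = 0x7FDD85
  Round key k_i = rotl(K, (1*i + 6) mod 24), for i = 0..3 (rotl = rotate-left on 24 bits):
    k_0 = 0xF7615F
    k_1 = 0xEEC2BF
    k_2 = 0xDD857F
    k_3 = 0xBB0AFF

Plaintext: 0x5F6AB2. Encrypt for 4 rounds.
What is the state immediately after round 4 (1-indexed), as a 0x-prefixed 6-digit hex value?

s_0 = plaintext = 0x5F6AB2
s_1 = Round(s_0, k_0) = 0xAB26BF
s_2 = Round(s_1, k_1) = 0x6BFA3A
s_3 = Round(s_2, k_2) = 0xA3AAB2
s_4 = Round(s_3, k_3) = 0xAB2233

0xAB2233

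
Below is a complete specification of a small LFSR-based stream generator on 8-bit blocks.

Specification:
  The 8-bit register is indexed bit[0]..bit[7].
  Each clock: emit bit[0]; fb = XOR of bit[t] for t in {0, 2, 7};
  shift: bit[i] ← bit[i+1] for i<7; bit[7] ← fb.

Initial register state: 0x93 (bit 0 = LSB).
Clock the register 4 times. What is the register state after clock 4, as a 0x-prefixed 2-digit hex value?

0x29

reg_0 = 0x93
clock 1: out=1, reg = 0x49
clock 2: out=1, reg = 0xA4
clock 3: out=0, reg = 0x52
clock 4: out=0, reg = 0x29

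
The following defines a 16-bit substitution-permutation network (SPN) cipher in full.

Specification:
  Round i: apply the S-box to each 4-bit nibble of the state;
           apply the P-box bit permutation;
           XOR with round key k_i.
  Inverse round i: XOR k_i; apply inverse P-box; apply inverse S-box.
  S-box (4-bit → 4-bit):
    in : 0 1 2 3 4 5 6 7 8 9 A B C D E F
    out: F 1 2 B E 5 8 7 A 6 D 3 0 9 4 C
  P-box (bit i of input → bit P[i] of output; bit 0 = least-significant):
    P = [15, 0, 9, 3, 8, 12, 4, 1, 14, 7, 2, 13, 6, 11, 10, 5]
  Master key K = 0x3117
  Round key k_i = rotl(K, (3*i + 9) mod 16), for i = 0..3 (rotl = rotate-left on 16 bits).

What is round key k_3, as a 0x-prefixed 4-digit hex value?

K = 0x3117
k_0 = rotl(K, (3*0+9) mod 16) = rotl(K, 9) = 0x2E62
k_1 = rotl(K, (3*1+9) mod 16) = rotl(K, 12) = 0x7311
k_2 = rotl(K, (3*2+9) mod 16) = rotl(K, 15) = 0x988B
k_3 = rotl(K, (3*3+9) mod 16) = rotl(K, 2) = 0xC45C

0xC45C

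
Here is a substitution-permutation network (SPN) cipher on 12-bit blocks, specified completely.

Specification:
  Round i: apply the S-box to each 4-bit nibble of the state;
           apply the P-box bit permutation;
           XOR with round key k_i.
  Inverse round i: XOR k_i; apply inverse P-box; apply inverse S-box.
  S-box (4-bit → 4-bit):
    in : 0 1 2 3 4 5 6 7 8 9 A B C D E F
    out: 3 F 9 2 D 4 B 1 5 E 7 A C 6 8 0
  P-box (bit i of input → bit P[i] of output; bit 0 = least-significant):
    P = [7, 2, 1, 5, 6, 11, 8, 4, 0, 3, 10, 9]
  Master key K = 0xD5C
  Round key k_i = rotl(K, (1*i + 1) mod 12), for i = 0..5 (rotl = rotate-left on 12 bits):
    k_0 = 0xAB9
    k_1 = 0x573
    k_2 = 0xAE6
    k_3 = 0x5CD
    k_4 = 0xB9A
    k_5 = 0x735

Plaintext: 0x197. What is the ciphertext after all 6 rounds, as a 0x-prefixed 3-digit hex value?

s_0 = plaintext = 0x197
s_1 = Round(s_0, k_0) = 0x520
s_2 = Round(s_1, k_1) = 0x1A7
s_3 = Round(s_2, k_2) = 0x52F
s_4 = Round(s_3, k_3) = 0x19D
s_5 = Round(s_4, k_4) = 0x485
s_6 = Round(s_5, k_5) = 0x076

0x076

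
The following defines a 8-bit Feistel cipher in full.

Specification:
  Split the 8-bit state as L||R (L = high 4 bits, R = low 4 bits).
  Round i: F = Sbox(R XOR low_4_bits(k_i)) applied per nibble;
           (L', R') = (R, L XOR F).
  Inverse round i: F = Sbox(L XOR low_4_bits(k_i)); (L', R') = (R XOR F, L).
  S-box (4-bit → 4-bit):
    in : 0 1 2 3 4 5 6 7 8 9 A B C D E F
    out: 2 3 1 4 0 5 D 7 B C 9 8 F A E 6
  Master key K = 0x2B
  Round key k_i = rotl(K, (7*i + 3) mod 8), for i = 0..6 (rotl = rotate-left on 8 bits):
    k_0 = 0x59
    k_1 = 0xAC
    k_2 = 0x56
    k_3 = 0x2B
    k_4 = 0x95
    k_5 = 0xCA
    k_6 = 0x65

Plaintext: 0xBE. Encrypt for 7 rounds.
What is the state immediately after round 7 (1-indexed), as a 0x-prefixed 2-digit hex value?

0x9D

s_0 = plaintext = 0xBE
s_1 = Round(s_0, k_0) = 0xEC
s_2 = Round(s_1, k_1) = 0xCC
s_3 = Round(s_2, k_2) = 0xC5
s_4 = Round(s_3, k_3) = 0x52
s_5 = Round(s_4, k_4) = 0x22
s_6 = Round(s_5, k_5) = 0x29
s_7 = Round(s_6, k_6) = 0x9D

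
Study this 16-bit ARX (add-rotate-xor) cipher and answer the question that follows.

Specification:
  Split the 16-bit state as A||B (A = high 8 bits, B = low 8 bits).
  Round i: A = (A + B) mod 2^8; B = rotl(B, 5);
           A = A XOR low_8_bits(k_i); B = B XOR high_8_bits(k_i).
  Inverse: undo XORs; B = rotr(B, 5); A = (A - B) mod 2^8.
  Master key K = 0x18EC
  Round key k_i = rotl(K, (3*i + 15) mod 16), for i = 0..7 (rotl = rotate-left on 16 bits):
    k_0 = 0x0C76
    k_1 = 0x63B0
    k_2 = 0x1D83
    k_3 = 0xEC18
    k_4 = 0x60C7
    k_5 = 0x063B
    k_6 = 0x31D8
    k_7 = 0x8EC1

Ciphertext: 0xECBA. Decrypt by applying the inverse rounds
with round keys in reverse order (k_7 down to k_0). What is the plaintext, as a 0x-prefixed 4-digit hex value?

0x4776

s_0 = ciphertext = 0xECBA
s_1 = InvRound(s_0, k_7) = 0x8CA1
s_2 = InvRound(s_1, k_6) = 0xD084
s_3 = InvRound(s_2, k_5) = 0xD714
s_4 = InvRound(s_3, k_4) = 0x6DA3
s_5 = InvRound(s_4, k_3) = 0xFB7A
s_6 = InvRound(s_5, k_2) = 0x3D3B
s_7 = InvRound(s_6, k_1) = 0xCBC2
s_8 = InvRound(s_7, k_0) = 0x4776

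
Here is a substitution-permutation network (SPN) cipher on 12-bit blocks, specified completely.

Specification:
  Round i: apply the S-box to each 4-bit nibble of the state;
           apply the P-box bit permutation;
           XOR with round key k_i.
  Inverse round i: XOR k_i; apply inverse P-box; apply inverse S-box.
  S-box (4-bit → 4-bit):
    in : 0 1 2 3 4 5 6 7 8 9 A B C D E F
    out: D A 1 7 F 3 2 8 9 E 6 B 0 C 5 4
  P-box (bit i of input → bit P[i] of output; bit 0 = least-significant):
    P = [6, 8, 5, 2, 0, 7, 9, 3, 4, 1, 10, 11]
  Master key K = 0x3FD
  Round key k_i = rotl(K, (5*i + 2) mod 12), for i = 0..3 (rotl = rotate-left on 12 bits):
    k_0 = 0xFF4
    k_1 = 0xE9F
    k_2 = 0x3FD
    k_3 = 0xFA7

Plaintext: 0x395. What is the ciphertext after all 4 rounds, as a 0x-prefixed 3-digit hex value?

s_0 = plaintext = 0x395
s_1 = Round(s_0, k_0) = 0x82E
s_2 = Round(s_1, k_1) = 0x6EE
s_3 = Round(s_2, k_2) = 0x19E
s_4 = Round(s_3, k_3) = 0x54D

0x54D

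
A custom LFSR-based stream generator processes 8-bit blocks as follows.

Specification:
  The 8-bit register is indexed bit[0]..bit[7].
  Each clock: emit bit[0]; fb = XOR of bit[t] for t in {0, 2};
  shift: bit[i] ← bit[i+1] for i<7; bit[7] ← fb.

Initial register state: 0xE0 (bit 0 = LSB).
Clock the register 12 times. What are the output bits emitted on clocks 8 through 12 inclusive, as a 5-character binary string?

10001

reg_0 = 0xE0
clock 1: out=0, reg = 0x70
clock 2: out=0, reg = 0x38
clock 3: out=0, reg = 0x1C
clock 4: out=0, reg = 0x8E
clock 5: out=0, reg = 0xC7
clock 6: out=1, reg = 0x63
clock 7: out=1, reg = 0xB1
clock 8: out=1, reg = 0xD8
clock 9: out=0, reg = 0x6C
clock 10: out=0, reg = 0xB6
clock 11: out=0, reg = 0xDB
clock 12: out=1, reg = 0xED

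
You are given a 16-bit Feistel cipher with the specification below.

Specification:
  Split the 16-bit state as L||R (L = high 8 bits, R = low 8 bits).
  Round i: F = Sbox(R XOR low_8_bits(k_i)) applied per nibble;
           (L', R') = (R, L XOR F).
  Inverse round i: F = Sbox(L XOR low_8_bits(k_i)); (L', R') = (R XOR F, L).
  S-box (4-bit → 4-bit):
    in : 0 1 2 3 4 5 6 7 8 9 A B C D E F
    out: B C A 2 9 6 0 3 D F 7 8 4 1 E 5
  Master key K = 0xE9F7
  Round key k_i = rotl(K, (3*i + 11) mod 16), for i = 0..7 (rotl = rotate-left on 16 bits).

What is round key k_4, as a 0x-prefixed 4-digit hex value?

0xFBF4

K = 0xE9F7
k_0 = rotl(K, (3*0+11) mod 16) = rotl(K, 11) = 0xBF4F
k_1 = rotl(K, (3*1+11) mod 16) = rotl(K, 14) = 0xFA7D
k_2 = rotl(K, (3*2+11) mod 16) = rotl(K, 1) = 0xD3EF
k_3 = rotl(K, (3*3+11) mod 16) = rotl(K, 4) = 0x9F7E
k_4 = rotl(K, (3*4+11) mod 16) = rotl(K, 7) = 0xFBF4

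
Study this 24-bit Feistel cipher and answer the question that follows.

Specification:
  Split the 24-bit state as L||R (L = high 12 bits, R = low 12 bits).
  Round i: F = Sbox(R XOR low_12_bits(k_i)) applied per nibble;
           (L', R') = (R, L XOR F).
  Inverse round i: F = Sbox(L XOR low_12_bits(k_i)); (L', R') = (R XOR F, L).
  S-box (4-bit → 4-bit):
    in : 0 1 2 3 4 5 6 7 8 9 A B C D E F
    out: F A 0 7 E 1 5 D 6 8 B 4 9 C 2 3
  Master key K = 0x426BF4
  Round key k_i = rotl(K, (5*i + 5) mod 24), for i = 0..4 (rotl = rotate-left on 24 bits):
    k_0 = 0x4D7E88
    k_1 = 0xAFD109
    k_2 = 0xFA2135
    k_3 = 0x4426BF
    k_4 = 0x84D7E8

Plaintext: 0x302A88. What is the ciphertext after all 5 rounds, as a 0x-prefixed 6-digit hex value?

0x7B7289

s_0 = plaintext = 0x302A88
s_1 = Round(s_0, k_0) = 0xA88DFD
s_2 = Round(s_1, k_1) = 0xDFD3B6
s_3 = Round(s_2, k_2) = 0x3B6D9A
s_4 = Round(s_3, k_3) = 0xD9A7B7
s_5 = Round(s_4, k_4) = 0x7B7289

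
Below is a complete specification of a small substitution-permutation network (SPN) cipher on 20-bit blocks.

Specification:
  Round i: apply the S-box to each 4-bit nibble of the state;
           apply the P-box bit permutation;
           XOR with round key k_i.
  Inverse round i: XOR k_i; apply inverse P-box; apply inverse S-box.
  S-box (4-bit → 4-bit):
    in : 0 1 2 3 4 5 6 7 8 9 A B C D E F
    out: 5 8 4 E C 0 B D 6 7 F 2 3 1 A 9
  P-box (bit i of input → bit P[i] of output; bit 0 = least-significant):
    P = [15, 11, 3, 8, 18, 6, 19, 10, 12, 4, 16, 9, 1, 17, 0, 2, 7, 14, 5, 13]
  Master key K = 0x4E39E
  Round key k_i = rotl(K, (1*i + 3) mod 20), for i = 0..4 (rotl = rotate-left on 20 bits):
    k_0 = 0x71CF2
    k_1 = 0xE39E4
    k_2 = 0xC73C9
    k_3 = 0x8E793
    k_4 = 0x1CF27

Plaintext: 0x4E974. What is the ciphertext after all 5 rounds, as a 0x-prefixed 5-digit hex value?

s_0 = plaintext = 0x4E974
s_1 = Round(s_0, k_0) = 0x829CE
s_2 = Round(s_1, k_1) = 0xB6095
s_3 = Round(s_2, k_2) = 0x3238F
s_4 = Round(s_3, k_3) = 0x104E2
s_5 = Round(s_4, k_4) = 0x0E96C

0x0E96C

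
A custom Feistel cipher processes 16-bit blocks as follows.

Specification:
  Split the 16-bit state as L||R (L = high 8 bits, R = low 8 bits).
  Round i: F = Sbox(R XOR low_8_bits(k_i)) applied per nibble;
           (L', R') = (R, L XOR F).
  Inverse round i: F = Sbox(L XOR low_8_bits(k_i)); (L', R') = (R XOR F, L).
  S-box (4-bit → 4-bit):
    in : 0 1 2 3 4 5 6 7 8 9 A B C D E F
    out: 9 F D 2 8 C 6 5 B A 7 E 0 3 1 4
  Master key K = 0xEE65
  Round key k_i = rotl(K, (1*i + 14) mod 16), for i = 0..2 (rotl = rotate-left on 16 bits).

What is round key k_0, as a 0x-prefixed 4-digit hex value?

0x7B99

K = 0xEE65
k_0 = rotl(K, (1*0+14) mod 16) = rotl(K, 14) = 0x7B99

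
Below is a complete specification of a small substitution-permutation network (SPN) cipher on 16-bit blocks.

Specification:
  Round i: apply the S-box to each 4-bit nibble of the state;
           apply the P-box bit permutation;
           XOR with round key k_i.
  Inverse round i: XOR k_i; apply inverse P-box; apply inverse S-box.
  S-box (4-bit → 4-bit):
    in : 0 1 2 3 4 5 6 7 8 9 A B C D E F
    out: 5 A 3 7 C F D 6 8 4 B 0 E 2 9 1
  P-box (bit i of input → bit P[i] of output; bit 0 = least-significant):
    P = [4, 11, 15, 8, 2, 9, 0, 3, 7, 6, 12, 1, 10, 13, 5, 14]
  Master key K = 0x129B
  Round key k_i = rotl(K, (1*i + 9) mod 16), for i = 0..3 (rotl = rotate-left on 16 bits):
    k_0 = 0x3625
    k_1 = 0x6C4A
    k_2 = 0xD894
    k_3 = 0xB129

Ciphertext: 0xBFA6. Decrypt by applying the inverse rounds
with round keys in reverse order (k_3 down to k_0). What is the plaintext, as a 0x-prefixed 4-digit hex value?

0x8785

s_0 = ciphertext = 0xBFA6
s_1 = InvRound(s_0, k_3) = 0xFE5D
s_2 = InvRound(s_1, k_2) = 0x22CB
s_3 = InvRound(s_2, k_1) = 0xEF7D
s_4 = InvRound(s_3, k_0) = 0x8785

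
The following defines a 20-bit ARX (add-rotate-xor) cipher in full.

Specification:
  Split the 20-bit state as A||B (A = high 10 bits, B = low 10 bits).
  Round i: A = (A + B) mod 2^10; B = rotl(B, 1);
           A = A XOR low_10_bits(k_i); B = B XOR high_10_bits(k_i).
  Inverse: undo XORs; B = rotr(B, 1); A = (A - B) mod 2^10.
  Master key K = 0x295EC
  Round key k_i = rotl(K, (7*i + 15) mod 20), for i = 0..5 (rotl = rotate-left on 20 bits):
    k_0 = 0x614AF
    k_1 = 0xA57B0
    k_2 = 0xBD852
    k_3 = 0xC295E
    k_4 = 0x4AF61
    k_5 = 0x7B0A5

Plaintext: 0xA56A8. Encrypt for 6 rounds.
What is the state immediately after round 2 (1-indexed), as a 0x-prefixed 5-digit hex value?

0x75B3D

s_0 = plaintext = 0xA56A8
s_1 = Round(s_0, k_0) = 0x648D4
s_2 = Round(s_1, k_1) = 0x75B3D
s_3 = Round(s_2, k_2) = 0x5048D
s_4 = Round(s_3, k_3) = 0x24210
s_5 = Round(s_4, k_4) = 0x7050A
s_6 = Round(s_5, k_5) = 0x9BBF8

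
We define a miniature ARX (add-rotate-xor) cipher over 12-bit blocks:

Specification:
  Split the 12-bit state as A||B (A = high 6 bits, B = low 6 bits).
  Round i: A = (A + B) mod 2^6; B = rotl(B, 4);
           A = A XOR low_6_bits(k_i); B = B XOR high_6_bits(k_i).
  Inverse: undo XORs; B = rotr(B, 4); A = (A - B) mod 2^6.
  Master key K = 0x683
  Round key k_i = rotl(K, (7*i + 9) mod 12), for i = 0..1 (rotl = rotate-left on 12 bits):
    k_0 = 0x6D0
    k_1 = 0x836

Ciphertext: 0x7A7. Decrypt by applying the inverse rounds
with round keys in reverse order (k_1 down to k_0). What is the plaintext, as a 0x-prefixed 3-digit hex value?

0x01C

s_0 = ciphertext = 0x7A7
s_1 = InvRound(s_0, k_1) = 0x31C
s_2 = InvRound(s_1, k_0) = 0x01C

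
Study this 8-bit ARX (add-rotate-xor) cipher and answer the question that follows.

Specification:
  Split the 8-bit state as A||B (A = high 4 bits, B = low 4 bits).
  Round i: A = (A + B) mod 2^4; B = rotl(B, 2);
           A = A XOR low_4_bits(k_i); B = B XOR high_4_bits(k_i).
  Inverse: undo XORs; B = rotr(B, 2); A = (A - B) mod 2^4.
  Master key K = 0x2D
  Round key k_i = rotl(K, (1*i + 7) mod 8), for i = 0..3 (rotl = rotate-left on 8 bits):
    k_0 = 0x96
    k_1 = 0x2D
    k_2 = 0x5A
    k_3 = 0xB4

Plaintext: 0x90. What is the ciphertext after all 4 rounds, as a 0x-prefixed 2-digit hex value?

s_0 = plaintext = 0x90
s_1 = Round(s_0, k_0) = 0xF9
s_2 = Round(s_1, k_1) = 0x54
s_3 = Round(s_2, k_2) = 0x34
s_4 = Round(s_3, k_3) = 0x3A

0x3A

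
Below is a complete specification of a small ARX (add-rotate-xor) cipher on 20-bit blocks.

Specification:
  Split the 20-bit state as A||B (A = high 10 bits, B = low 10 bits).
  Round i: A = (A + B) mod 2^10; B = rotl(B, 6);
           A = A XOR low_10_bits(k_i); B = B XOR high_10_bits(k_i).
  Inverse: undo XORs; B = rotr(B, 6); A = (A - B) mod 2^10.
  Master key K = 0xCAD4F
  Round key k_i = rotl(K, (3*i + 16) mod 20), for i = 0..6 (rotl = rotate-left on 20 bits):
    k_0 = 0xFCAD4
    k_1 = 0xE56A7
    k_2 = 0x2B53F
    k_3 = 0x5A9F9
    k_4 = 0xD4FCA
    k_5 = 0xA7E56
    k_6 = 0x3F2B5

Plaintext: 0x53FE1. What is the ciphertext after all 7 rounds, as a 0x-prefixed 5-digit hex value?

s_0 = plaintext = 0x53FE1
s_1 = Round(s_0, k_0) = 0xF938C
s_2 = Round(s_1, k_1) = 0x75CAD
s_3 = Round(s_2, k_2) = 0xEEFE7
s_4 = Round(s_3, k_3) = 0x96C94
s_5 = Round(s_4, k_4) = 0x4965A
s_6 = Round(s_5, k_5) = 0x4A43A
s_7 = Round(s_6, k_6) = 0xF5A7F

0xF5A7F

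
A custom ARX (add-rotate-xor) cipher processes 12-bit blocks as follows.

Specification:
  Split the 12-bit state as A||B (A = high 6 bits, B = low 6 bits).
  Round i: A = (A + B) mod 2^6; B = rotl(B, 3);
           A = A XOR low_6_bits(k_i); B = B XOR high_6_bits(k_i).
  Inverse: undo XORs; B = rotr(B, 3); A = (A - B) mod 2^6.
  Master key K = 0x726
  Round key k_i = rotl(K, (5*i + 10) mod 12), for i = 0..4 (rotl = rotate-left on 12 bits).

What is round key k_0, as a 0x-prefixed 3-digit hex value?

K = 0x726
k_0 = rotl(K, (5*0+10) mod 12) = rotl(K, 10) = 0x9C9

0x9C9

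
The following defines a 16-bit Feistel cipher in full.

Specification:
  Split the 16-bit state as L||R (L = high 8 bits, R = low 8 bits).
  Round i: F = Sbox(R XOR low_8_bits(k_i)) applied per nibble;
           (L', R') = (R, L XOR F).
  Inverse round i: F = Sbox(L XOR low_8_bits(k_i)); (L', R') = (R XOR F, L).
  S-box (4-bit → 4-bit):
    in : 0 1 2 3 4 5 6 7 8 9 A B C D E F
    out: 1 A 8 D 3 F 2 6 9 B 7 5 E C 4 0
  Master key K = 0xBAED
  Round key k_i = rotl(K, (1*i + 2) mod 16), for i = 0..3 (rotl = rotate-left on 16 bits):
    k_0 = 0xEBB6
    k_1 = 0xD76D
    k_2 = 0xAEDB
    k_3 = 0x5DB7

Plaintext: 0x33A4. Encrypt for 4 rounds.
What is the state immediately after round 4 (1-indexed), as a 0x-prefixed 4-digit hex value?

s_0 = plaintext = 0x33A4
s_1 = Round(s_0, k_0) = 0xA49B
s_2 = Round(s_1, k_1) = 0x9BA6
s_3 = Round(s_2, k_2) = 0xA6F7
s_4 = Round(s_3, k_3) = 0xF797

0xF797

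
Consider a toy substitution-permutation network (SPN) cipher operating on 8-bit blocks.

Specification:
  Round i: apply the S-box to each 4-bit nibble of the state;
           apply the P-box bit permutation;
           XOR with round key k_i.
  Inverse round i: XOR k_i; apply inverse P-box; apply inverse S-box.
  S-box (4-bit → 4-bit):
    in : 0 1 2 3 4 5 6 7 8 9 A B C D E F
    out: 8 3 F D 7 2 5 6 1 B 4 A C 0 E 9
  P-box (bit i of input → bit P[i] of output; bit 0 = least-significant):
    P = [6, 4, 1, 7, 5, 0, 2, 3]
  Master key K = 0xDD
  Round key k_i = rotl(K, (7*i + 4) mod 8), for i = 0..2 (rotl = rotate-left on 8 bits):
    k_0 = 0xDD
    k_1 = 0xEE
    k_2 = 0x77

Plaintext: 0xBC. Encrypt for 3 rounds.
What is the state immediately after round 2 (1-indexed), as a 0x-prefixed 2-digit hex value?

0xAD

s_0 = plaintext = 0xBC
s_1 = Round(s_0, k_0) = 0x56
s_2 = Round(s_1, k_1) = 0xAD
s_3 = Round(s_2, k_2) = 0x73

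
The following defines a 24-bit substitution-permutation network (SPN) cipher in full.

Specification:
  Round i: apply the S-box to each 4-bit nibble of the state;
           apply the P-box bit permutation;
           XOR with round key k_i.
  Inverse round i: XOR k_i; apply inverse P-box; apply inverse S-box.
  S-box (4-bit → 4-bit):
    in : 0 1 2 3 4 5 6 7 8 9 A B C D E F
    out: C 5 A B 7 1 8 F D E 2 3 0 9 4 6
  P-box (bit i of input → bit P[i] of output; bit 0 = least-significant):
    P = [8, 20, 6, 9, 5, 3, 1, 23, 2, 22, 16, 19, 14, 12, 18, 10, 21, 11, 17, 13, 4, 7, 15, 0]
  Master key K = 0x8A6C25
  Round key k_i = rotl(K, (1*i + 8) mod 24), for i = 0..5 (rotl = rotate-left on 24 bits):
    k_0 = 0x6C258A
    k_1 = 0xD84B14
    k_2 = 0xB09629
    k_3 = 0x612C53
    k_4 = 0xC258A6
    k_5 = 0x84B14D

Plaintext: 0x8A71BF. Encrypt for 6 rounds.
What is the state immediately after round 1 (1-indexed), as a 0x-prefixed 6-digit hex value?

0x79F9F7

s_0 = plaintext = 0x8A71BF
s_1 = Round(s_0, k_0) = 0x79F9F7
s_2 = Round(s_1, k_1) = 0x87F0CF
s_3 = Round(s_2, k_2) = 0x8F2E78
s_4 = Round(s_3, k_3) = 0xE2B328
s_5 = Round(s_4, k_4) = 0x0AA3EA
s_6 = Round(s_5, k_5) = 0xDC294A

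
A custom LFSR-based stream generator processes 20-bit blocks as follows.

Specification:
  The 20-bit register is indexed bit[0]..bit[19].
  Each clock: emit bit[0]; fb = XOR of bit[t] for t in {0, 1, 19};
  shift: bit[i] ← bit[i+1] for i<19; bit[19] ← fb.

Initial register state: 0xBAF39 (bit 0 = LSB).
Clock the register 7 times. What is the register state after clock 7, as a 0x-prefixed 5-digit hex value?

reg_0 = 0xBAF39
clock 1: out=1, reg = 0x5D79C
clock 2: out=0, reg = 0x2EBCE
clock 3: out=0, reg = 0x975E7
clock 4: out=1, reg = 0xCBAF3
clock 5: out=1, reg = 0xE5D79
clock 6: out=1, reg = 0x72EBC
clock 7: out=0, reg = 0x3975E

0x3975E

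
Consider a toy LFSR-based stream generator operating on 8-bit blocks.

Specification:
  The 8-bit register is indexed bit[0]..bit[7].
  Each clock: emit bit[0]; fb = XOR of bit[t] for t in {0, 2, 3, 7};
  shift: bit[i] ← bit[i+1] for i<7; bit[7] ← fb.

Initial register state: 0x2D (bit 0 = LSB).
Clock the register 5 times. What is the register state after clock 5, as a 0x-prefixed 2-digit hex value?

reg_0 = 0x2D
clock 1: out=1, reg = 0x96
clock 2: out=0, reg = 0x4B
clock 3: out=1, reg = 0x25
clock 4: out=1, reg = 0x12
clock 5: out=0, reg = 0x09

0x09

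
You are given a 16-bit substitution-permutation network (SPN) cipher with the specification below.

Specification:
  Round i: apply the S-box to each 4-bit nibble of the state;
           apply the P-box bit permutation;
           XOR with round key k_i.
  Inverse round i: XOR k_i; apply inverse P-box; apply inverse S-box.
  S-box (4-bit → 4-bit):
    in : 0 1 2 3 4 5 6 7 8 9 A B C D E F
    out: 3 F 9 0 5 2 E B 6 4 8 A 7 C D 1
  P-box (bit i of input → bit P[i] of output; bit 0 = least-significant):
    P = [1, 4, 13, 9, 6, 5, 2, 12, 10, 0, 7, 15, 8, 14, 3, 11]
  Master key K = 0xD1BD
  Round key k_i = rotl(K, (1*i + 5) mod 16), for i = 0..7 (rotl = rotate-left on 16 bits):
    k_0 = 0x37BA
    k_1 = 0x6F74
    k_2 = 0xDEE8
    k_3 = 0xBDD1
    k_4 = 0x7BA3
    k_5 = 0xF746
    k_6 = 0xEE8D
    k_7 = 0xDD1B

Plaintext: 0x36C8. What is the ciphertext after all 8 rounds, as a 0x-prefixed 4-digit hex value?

0x4C49

s_0 = plaintext = 0x36C8
s_1 = Round(s_0, k_0) = 0x974F
s_2 = Round(s_1, k_1) = 0xEB3B
s_3 = Round(s_2, k_2) = 0x55F1
s_4 = Round(s_3, k_3) = 0xDF82
s_5 = Round(s_4, k_4) = 0x758D
s_6 = Round(s_5, k_5) = 0x9C63
s_7 = Round(s_6, k_6) = 0xFA20
s_8 = Round(s_7, k_7) = 0x4C49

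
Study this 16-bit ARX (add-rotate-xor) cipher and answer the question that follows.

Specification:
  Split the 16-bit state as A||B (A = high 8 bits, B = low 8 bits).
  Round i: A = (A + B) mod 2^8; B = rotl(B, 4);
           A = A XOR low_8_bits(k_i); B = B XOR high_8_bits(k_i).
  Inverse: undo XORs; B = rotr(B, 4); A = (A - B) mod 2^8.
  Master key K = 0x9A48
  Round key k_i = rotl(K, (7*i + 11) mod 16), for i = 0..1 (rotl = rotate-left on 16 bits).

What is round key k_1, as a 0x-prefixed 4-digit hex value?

K = 0x9A48
k_0 = rotl(K, (7*0+11) mod 16) = rotl(K, 11) = 0x44D2
k_1 = rotl(K, (7*1+11) mod 16) = rotl(K, 2) = 0x6922

0x6922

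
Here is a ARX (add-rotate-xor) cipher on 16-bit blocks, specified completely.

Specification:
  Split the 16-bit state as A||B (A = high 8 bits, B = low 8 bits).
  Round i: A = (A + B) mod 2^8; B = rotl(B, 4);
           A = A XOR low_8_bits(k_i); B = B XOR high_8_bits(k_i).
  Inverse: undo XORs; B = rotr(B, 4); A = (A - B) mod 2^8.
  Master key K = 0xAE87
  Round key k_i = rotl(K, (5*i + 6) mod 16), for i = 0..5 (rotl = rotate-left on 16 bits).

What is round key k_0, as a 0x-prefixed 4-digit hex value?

0xA1EB

K = 0xAE87
k_0 = rotl(K, (5*0+6) mod 16) = rotl(K, 6) = 0xA1EB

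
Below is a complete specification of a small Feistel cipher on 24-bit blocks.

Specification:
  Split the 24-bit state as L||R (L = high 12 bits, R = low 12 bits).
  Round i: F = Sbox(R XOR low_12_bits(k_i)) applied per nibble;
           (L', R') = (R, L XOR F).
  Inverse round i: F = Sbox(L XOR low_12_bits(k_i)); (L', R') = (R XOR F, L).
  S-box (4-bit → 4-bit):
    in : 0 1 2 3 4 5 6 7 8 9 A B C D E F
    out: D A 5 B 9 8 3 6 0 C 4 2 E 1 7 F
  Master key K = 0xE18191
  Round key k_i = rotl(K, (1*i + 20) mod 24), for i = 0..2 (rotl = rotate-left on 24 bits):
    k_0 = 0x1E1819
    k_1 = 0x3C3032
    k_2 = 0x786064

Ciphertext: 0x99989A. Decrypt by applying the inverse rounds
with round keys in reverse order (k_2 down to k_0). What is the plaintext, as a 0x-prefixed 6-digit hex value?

0x4B5015

s_0 = ciphertext = 0x99989A
s_1 = InvRound(s_0, k_2) = 0x46B999
s_2 = InvRound(s_1, k_1) = 0x01546B
s_3 = InvRound(s_2, k_0) = 0x4B5015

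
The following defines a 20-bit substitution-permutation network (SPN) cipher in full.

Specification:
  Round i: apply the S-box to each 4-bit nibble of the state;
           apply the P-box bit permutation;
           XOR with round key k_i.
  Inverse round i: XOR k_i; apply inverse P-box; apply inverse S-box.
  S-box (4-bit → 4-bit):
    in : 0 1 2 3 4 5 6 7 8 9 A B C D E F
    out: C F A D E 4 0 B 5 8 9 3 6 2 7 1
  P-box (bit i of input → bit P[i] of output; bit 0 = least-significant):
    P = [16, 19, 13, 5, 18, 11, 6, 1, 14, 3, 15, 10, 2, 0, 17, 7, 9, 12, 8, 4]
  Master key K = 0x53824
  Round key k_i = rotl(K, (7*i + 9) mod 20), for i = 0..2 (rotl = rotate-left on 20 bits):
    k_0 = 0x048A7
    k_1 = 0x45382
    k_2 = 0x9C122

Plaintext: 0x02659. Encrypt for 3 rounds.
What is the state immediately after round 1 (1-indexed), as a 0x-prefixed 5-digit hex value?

s_0 = plaintext = 0x02659
s_1 = Round(s_0, k_0) = 0x04956
s_2 = Round(s_1, k_1) = 0x65653
s_3 = Round(s_2, k_2) = 0xAE142

0x04956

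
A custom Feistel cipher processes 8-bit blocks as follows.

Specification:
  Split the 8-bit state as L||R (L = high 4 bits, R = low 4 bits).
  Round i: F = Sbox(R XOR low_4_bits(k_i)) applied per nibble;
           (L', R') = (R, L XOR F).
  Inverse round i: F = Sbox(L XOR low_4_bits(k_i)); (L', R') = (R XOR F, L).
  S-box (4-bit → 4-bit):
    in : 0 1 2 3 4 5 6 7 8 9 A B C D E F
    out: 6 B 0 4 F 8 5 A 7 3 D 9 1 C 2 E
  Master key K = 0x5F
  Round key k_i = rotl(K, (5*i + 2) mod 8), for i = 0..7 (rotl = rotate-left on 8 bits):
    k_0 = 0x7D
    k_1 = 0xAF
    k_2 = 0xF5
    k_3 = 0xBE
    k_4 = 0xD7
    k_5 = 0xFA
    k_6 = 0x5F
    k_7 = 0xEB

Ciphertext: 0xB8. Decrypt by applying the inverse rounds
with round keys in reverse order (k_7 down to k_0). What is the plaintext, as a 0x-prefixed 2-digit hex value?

0xC9

s_0 = ciphertext = 0xB8
s_1 = InvRound(s_0, k_7) = 0xEB
s_2 = InvRound(s_1, k_6) = 0x0E
s_3 = InvRound(s_2, k_5) = 0x30
s_4 = InvRound(s_3, k_4) = 0xF3
s_5 = InvRound(s_4, k_3) = 0x8F
s_6 = InvRound(s_5, k_2) = 0x38
s_7 = InvRound(s_6, k_1) = 0x93
s_8 = InvRound(s_7, k_0) = 0xC9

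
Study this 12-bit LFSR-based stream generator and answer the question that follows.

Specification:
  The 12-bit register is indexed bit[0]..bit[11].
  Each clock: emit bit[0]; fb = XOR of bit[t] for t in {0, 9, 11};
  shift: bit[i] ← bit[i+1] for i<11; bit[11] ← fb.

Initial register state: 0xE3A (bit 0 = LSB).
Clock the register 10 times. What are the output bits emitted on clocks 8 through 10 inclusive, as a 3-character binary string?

001

reg_0 = 0xE3A
clock 1: out=0, reg = 0x71D
clock 2: out=1, reg = 0x38E
clock 3: out=0, reg = 0x9C7
clock 4: out=1, reg = 0x4E3
clock 5: out=1, reg = 0xA71
clock 6: out=1, reg = 0xD38
clock 7: out=0, reg = 0xE9C
clock 8: out=0, reg = 0x74E
clock 9: out=0, reg = 0xBA7
clock 10: out=1, reg = 0xDD3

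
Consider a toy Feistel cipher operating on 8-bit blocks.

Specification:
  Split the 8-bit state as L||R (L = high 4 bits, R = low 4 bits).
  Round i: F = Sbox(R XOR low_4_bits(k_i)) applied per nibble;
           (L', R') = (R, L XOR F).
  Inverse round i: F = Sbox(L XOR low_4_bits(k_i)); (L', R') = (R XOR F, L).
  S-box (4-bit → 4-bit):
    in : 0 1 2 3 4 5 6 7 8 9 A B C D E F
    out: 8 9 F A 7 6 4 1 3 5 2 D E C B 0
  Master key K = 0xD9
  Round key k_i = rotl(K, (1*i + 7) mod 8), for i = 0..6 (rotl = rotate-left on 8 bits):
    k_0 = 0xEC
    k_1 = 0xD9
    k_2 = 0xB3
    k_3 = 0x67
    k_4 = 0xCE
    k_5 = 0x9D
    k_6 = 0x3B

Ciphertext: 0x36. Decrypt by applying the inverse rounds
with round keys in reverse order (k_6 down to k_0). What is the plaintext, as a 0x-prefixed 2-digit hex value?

s_0 = ciphertext = 0x36
s_1 = InvRound(s_0, k_6) = 0x53
s_2 = InvRound(s_1, k_5) = 0x05
s_3 = InvRound(s_2, k_4) = 0xE0
s_4 = InvRound(s_3, k_3) = 0x5E
s_5 = InvRound(s_4, k_2) = 0xA5
s_6 = InvRound(s_5, k_1) = 0xFA
s_7 = InvRound(s_6, k_0) = 0x0F

0x0F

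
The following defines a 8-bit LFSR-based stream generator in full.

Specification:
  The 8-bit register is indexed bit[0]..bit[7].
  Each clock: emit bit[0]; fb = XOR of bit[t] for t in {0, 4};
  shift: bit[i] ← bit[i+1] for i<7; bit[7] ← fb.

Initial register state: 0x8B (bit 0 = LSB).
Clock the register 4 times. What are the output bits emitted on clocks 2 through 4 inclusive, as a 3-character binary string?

101

reg_0 = 0x8B
clock 1: out=1, reg = 0xC5
clock 2: out=1, reg = 0xE2
clock 3: out=0, reg = 0x71
clock 4: out=1, reg = 0x38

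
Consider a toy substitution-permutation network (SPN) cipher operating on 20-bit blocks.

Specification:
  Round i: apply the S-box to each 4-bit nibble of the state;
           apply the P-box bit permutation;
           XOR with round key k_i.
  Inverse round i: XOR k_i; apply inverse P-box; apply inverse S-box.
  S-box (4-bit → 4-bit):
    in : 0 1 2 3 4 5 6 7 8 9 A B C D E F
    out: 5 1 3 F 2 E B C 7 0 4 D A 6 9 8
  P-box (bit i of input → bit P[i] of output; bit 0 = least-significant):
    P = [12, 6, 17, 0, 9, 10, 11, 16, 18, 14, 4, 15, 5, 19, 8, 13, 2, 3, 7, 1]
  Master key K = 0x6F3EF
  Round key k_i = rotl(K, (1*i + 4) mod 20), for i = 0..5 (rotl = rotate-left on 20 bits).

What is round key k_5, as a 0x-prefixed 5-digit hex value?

K = 0x6F3EF
k_0 = rotl(K, (1*0+4) mod 20) = rotl(K, 4) = 0xF3EF6
k_1 = rotl(K, (1*1+4) mod 20) = rotl(K, 5) = 0xE7DED
k_2 = rotl(K, (1*2+4) mod 20) = rotl(K, 6) = 0xCFBDB
k_3 = rotl(K, (1*3+4) mod 20) = rotl(K, 7) = 0x9F7B7
k_4 = rotl(K, (1*4+4) mod 20) = rotl(K, 8) = 0x3EF6F
k_5 = rotl(K, (1*5+4) mod 20) = rotl(K, 9) = 0x7DEDE

0x7DEDE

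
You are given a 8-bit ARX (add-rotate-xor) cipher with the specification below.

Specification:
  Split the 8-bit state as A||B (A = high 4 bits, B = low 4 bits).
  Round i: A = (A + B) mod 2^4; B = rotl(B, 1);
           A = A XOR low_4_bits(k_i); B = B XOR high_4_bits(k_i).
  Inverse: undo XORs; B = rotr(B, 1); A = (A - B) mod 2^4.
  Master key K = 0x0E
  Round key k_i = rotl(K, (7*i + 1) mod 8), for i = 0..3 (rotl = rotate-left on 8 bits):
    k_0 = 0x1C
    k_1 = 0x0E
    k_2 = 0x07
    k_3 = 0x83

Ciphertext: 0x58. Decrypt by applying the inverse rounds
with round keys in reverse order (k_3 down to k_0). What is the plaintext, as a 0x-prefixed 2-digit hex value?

s_0 = ciphertext = 0x58
s_1 = InvRound(s_0, k_3) = 0x60
s_2 = InvRound(s_1, k_2) = 0x10
s_3 = InvRound(s_2, k_1) = 0xF0
s_4 = InvRound(s_3, k_0) = 0xB8

0xB8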